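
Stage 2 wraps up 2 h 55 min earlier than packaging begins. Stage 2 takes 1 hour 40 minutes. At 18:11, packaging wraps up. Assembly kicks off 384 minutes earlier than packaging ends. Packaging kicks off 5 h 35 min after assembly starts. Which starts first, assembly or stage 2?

Assembly starts at 18:11 − 384 min = 11:47.
Packaging starts at 11:47 + 335 min = 17:22.
Stage 2 ends at 17:22 − 175 min = 14:27.
Stage 2 starts at 14:27 − 100 min = 12:47.
Assembly starts at 11:47 and stage 2 starts at 12:47, so assembly is first.

assembly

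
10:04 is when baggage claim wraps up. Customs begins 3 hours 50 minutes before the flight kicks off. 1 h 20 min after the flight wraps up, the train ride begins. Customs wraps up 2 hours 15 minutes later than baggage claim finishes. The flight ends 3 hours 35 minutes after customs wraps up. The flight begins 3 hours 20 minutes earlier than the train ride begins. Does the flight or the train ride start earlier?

the flight

Customs ends at 10:04 + 135 min = 12:19.
The flight ends at 12:19 + 215 min = 15:54.
The train ride starts at 15:54 + 80 min = 17:14.
The flight starts at 17:14 − 200 min = 13:54.
The flight starts at 13:54 and the train ride starts at 17:14, so the flight is first.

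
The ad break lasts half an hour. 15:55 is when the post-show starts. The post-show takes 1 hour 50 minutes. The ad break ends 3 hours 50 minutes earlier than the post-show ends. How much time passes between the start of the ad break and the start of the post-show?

The post-show ends at 15:55 + 110 min = 17:45.
The ad break ends at 17:45 − 230 min = 13:55.
The ad break starts at 13:55 − 30 min = 13:25.
From 13:25 to 15:55 is 150 minutes.

150 minutes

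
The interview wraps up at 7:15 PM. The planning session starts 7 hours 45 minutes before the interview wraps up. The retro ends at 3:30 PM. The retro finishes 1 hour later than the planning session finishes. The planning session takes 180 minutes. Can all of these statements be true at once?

Yes

The planning session starts at 7:15 PM − 465 min = 11:30 AM.
The planning session ends at 11:30 AM + 180 min = 2:30 PM.
The retro ends at 2:30 PM + 60 min = 3:30 PM.
That matches the stated 3:30 PM, so the schedule is consistent.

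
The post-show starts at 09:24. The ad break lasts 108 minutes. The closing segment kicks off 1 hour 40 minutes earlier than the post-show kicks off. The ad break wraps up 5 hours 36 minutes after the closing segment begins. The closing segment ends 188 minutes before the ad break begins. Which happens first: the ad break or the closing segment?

the closing segment

The closing segment starts at 09:24 − 100 min = 07:44.
The ad break ends at 07:44 + 336 min = 13:20.
The ad break starts at 13:20 − 108 min = 11:32.
The ad break starts at 11:32 and the closing segment starts at 07:44, so the closing segment is first.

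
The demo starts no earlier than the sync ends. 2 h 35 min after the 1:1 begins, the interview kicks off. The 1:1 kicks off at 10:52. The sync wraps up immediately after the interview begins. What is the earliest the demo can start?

The interview starts at 10:52 + 155 min = 13:27.
So the sync ends at 13:27.
The demo is bounded by the sync, so the earliest it can start is 13:27.

13:27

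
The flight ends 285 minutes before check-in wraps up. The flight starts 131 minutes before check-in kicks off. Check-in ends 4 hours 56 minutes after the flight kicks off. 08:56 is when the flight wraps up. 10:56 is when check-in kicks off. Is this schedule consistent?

The flight starts at 10:56 − 131 min = 08:45.
Check-in ends at 08:45 + 296 min = 13:41.
The flight ends at 13:41 − 285 min = 08:56.
That matches the stated 08:56, so the schedule is consistent.

Yes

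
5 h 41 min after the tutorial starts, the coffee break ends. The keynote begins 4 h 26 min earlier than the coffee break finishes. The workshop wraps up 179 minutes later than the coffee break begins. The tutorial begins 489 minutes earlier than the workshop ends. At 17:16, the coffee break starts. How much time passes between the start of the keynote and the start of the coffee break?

The workshop ends at 17:16 + 179 min = 20:15.
The tutorial starts at 20:15 − 489 min = 12:06.
The coffee break ends at 12:06 + 341 min = 17:47.
The keynote starts at 17:47 − 266 min = 13:21.
From 13:21 to 17:16 is 235 minutes.

235 minutes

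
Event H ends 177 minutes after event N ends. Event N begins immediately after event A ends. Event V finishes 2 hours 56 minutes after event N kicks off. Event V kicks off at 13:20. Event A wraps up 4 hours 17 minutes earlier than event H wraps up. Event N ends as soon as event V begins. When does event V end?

Event N ends at 13:20.
Event H ends at 13:20 + 177 min = 16:17.
Event A ends at 16:17 − 257 min = 12:00.
So event N starts at 12:00.
Event V ends at 12:00 + 176 min = 14:56.

14:56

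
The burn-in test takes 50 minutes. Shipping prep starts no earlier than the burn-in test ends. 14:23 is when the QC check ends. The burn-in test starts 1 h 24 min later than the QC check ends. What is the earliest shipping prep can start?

16:37

The burn-in test starts at 14:23 + 84 min = 15:47.
The burn-in test ends at 15:47 + 50 min = 16:37.
Shipping prep is bounded by the burn-in test, so the earliest it can start is 16:37.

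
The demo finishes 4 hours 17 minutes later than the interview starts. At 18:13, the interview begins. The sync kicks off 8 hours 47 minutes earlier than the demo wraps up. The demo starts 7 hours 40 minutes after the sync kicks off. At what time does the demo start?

The demo ends at 18:13 + 257 min = 22:30.
The sync starts at 22:30 − 527 min = 13:43.
The demo starts at 13:43 + 460 min = 21:23.

21:23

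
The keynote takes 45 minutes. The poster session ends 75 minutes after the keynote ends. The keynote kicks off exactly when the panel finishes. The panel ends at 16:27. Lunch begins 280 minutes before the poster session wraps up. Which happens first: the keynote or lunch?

lunch

The keynote starts at 16:27.
The keynote ends at 16:27 + 45 min = 17:12.
The poster session ends at 17:12 + 75 min = 18:27.
Lunch starts at 18:27 − 280 min = 13:47.
The keynote starts at 16:27 and lunch starts at 13:47, so lunch is first.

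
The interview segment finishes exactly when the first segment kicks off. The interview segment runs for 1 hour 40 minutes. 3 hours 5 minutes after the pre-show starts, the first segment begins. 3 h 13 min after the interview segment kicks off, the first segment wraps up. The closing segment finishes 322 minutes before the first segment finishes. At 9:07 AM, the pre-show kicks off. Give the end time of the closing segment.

8:23 AM

The first segment starts at 9:07 AM + 185 min = 12:12 PM.
So the interview segment ends at 12:12 PM.
The interview segment starts at 12:12 PM − 100 min = 10:32 AM.
The first segment ends at 10:32 AM + 193 min = 1:45 PM.
The closing segment ends at 1:45 PM − 322 min = 8:23 AM.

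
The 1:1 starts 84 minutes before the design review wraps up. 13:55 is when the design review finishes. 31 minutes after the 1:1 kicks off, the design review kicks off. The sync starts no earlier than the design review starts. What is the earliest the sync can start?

The 1:1 starts at 13:55 − 84 min = 12:31.
The design review starts at 12:31 + 31 min = 13:02.
The sync is bounded by the design review, so the earliest it can start is 13:02.

13:02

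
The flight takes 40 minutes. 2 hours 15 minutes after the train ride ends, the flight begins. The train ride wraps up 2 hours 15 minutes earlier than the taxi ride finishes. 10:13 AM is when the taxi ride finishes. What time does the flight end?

10:53 AM

The train ride ends at 10:13 AM − 135 min = 7:58 AM.
The flight starts at 7:58 AM + 135 min = 10:13 AM.
The flight ends at 10:13 AM + 40 min = 10:53 AM.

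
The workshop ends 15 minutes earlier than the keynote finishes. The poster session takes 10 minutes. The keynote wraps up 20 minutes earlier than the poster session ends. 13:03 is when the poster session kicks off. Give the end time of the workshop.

The poster session ends at 13:03 + 10 min = 13:13.
The keynote ends at 13:13 − 20 min = 12:53.
The workshop ends at 12:53 − 15 min = 12:38.

12:38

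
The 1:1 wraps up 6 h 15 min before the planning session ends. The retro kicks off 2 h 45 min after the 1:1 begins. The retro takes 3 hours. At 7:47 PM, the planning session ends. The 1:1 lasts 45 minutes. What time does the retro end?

The 1:1 ends at 7:47 PM − 375 min = 1:32 PM.
The 1:1 starts at 1:32 PM − 45 min = 12:47 PM.
The retro starts at 12:47 PM + 165 min = 3:32 PM.
The retro ends at 3:32 PM + 180 min = 6:32 PM.

6:32 PM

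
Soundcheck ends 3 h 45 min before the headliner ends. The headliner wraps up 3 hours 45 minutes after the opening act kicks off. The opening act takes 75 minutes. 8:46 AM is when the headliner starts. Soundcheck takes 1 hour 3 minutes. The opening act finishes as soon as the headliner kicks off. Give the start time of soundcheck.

The opening act ends at 8:46 AM.
The opening act starts at 8:46 AM − 75 min = 7:31 AM.
The headliner ends at 7:31 AM + 225 min = 11:16 AM.
Soundcheck ends at 11:16 AM − 225 min = 7:31 AM.
Soundcheck starts at 7:31 AM − 63 min = 6:28 AM.

6:28 AM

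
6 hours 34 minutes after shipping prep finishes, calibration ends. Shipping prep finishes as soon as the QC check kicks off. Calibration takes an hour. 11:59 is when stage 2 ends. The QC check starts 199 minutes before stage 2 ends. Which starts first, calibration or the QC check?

The QC check starts at 11:59 − 199 min = 08:40.
So shipping prep ends at 08:40.
Calibration ends at 08:40 + 394 min = 15:14.
Calibration starts at 15:14 − 60 min = 14:14.
Calibration starts at 14:14 and the QC check starts at 08:40, so the QC check is first.

the QC check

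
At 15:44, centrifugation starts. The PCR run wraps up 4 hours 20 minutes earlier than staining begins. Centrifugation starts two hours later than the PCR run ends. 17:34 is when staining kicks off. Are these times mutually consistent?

The PCR run ends at 17:34 − 260 min = 13:14.
Centrifugation starts at 13:14 + 120 min = 15:14.
But centrifugation is also said to start at 15:44 — a 30-minute conflict.

No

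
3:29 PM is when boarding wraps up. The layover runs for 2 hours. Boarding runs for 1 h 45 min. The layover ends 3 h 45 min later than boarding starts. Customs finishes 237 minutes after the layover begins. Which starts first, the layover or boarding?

boarding

Boarding starts at 3:29 PM − 105 min = 1:44 PM.
The layover ends at 1:44 PM + 225 min = 5:29 PM.
The layover starts at 5:29 PM − 120 min = 3:29 PM.
The layover starts at 3:29 PM and boarding starts at 1:44 PM, so boarding is first.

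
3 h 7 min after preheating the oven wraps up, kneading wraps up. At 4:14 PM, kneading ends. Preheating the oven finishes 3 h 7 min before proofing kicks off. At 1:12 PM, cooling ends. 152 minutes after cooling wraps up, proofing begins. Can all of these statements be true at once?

No

Proofing starts at 1:12 PM + 152 min = 3:44 PM.
Preheating the oven ends at 3:44 PM − 187 min = 12:37 PM.
Kneading ends at 12:37 PM + 187 min = 3:44 PM.
But kneading is also said to end at 4:14 PM — a 30-minute conflict.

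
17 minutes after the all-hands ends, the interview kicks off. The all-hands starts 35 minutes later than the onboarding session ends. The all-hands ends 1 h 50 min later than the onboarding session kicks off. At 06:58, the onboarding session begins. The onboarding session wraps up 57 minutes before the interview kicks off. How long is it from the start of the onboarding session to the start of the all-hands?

1 h 45 min

The all-hands ends at 06:58 + 110 min = 08:48.
The interview starts at 08:48 + 17 min = 09:05.
The onboarding session ends at 09:05 − 57 min = 08:08.
The all-hands starts at 08:08 + 35 min = 08:43.
From 06:58 to 08:43 is 1 h 45 min.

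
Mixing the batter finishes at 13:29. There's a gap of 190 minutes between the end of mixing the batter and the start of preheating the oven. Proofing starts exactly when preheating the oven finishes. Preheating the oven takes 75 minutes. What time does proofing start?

17:54

Preheating the oven starts at 13:29 + 190 min = 16:39.
Preheating the oven ends at 16:39 + 75 min = 17:54.
So proofing starts at 17:54.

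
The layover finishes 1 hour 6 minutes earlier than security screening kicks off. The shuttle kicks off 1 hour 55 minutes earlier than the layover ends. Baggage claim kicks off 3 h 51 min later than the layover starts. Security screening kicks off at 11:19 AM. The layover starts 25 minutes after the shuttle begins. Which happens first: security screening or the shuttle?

The layover ends at 11:19 AM − 66 min = 10:13 AM.
The shuttle starts at 10:13 AM − 115 min = 8:18 AM.
Security screening starts at 11:19 AM and the shuttle starts at 8:18 AM, so the shuttle is first.

the shuttle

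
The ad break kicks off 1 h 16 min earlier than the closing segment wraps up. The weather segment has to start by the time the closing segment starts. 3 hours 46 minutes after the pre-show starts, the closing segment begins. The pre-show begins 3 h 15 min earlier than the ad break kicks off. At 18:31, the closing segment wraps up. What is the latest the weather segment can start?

The ad break starts at 18:31 − 76 min = 17:15.
The pre-show starts at 17:15 − 195 min = 14:00.
The closing segment starts at 14:00 + 226 min = 17:46.
The weather segment is bounded by the closing segment, so the latest it can start is 17:46.

17:46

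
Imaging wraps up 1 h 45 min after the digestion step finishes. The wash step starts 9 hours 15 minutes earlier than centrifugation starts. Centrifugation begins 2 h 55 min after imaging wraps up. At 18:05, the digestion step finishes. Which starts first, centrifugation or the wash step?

the wash step

Imaging ends at 18:05 + 105 min = 19:50.
Centrifugation starts at 19:50 + 175 min = 22:45.
The wash step starts at 22:45 − 555 min = 13:30.
Centrifugation starts at 22:45 and the wash step starts at 13:30, so the wash step is first.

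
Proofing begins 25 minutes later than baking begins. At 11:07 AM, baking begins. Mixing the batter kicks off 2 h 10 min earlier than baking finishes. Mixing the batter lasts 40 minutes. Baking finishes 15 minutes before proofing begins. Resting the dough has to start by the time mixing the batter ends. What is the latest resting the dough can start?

9:47 AM

Proofing starts at 11:07 AM + 25 min = 11:32 AM.
Baking ends at 11:32 AM − 15 min = 11:17 AM.
Mixing the batter starts at 11:17 AM − 130 min = 9:07 AM.
Mixing the batter ends at 9:07 AM + 40 min = 9:47 AM.
Resting the dough is bounded by mixing the batter, so the latest it can start is 9:47 AM.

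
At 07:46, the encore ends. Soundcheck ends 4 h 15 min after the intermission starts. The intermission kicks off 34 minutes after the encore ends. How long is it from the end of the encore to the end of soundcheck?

4 hours 49 minutes

The intermission starts at 07:46 + 34 min = 08:20.
Soundcheck ends at 08:20 + 255 min = 12:35.
From 07:46 to 12:35 is 4 hours 49 minutes.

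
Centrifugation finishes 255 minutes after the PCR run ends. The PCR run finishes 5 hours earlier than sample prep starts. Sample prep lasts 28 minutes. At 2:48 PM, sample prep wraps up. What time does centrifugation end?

Sample prep starts at 2:48 PM − 28 min = 2:20 PM.
The PCR run ends at 2:20 PM − 300 min = 9:20 AM.
Centrifugation ends at 9:20 AM + 255 min = 1:35 PM.

1:35 PM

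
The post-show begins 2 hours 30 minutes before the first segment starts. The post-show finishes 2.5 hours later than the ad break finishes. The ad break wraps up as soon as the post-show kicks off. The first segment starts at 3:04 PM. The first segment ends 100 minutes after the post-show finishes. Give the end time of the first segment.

The post-show starts at 3:04 PM − 150 min = 12:34 PM.
So the ad break ends at 12:34 PM.
The post-show ends at 12:34 PM + 150 min = 3:04 PM.
The first segment ends at 3:04 PM + 100 min = 4:44 PM.

4:44 PM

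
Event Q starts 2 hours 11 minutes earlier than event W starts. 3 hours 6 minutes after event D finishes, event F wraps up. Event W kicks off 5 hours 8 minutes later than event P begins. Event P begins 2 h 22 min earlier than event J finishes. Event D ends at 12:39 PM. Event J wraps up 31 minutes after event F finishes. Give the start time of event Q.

4:51 PM

Event F ends at 12:39 PM + 186 min = 3:45 PM.
Event J ends at 3:45 PM + 31 min = 4:16 PM.
Event P starts at 4:16 PM − 142 min = 1:54 PM.
Event W starts at 1:54 PM + 308 min = 7:02 PM.
Event Q starts at 7:02 PM − 131 min = 4:51 PM.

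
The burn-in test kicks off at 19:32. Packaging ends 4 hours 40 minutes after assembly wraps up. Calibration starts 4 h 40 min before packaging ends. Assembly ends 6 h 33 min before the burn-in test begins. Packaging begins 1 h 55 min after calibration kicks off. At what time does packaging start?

Assembly ends at 19:32 − 393 min = 12:59.
Packaging ends at 12:59 + 280 min = 17:39.
Calibration starts at 17:39 − 280 min = 12:59.
Packaging starts at 12:59 + 115 min = 14:54.

14:54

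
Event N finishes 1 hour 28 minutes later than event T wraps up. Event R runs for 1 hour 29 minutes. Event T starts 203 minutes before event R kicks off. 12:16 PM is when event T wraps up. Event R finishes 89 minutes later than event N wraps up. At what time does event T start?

10:21 AM

Event N ends at 12:16 PM + 88 min = 1:44 PM.
Event R ends at 1:44 PM + 89 min = 3:13 PM.
Event R starts at 3:13 PM − 89 min = 1:44 PM.
Event T starts at 1:44 PM − 203 min = 10:21 AM.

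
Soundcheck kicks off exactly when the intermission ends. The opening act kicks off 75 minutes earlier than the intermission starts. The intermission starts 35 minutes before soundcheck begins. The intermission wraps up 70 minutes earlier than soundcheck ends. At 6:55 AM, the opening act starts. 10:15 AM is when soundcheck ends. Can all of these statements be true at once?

No

The intermission ends at 10:15 AM − 70 min = 9:05 AM.
So soundcheck starts at 9:05 AM.
The intermission starts at 9:05 AM − 35 min = 8:30 AM.
The opening act starts at 8:30 AM − 75 min = 7:15 AM.
But the opening act is also said to start at 6:55 AM — a 20-minute conflict.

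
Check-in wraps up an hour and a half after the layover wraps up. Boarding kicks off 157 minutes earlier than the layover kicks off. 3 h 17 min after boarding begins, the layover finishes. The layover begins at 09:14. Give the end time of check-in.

11:24

Boarding starts at 09:14 − 157 min = 06:37.
The layover ends at 06:37 + 197 min = 09:54.
Check-in ends at 09:54 + 90 min = 11:24.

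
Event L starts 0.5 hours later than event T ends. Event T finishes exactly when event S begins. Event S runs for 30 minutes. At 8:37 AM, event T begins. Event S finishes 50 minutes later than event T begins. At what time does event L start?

9:27 AM

Event S ends at 8:37 AM + 50 min = 9:27 AM.
Event S starts at 9:27 AM − 30 min = 8:57 AM.
So event T ends at 8:57 AM.
Event L starts at 8:57 AM + 30 min = 9:27 AM.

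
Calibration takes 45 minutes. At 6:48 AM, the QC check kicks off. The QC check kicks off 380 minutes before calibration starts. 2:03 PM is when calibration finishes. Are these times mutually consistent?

No

Calibration starts at 2:03 PM − 45 min = 1:18 PM.
The QC check starts at 1:18 PM − 380 min = 6:58 AM.
But the QC check is also said to start at 6:48 AM — a 10-minute conflict.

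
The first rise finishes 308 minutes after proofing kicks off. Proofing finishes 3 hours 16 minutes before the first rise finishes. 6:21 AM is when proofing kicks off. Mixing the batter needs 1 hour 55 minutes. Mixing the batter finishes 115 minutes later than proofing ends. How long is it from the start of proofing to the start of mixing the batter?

1 hour 52 minutes

The first rise ends at 6:21 AM + 308 min = 11:29 AM.
Proofing ends at 11:29 AM − 196 min = 8:13 AM.
Mixing the batter ends at 8:13 AM + 115 min = 10:08 AM.
Mixing the batter starts at 10:08 AM − 115 min = 8:13 AM.
From 6:21 AM to 8:13 AM is 1 hour 52 minutes.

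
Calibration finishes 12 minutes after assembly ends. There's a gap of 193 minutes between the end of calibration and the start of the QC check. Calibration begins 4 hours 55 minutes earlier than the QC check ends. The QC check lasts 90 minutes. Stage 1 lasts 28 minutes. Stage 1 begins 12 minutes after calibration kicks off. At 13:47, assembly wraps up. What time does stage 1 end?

Calibration ends at 13:47 + 12 min = 13:59.
The QC check starts at 13:59 + 193 min = 17:12.
The QC check ends at 17:12 + 90 min = 18:42.
Calibration starts at 18:42 − 295 min = 13:47.
Stage 1 starts at 13:47 + 12 min = 13:59.
Stage 1 ends at 13:59 + 28 min = 14:27.

14:27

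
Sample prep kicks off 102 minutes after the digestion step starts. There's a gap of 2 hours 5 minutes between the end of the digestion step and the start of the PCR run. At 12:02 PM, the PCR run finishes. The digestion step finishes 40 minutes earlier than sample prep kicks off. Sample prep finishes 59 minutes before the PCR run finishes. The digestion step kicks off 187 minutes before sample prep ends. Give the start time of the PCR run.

Sample prep ends at 12:02 PM − 59 min = 11:03 AM.
The digestion step starts at 11:03 AM − 187 min = 7:56 AM.
Sample prep starts at 7:56 AM + 102 min = 9:38 AM.
The digestion step ends at 9:38 AM − 40 min = 8:58 AM.
The PCR run starts at 8:58 AM + 125 min = 11:03 AM.

11:03 AM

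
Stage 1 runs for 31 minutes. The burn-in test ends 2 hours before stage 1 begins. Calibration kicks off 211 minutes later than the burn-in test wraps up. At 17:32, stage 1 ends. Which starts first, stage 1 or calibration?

stage 1

Stage 1 starts at 17:32 − 31 min = 17:01.
The burn-in test ends at 17:01 − 120 min = 15:01.
Calibration starts at 15:01 + 211 min = 18:32.
Stage 1 starts at 17:01 and calibration starts at 18:32, so stage 1 is first.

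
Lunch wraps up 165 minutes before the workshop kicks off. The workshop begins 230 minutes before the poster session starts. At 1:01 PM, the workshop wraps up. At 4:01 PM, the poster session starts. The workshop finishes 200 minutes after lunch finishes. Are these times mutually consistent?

No

The workshop starts at 4:01 PM − 230 min = 12:11 PM.
Lunch ends at 12:11 PM − 165 min = 9:26 AM.
The workshop ends at 9:26 AM + 200 min = 12:46 PM.
But the workshop is also said to end at 1:01 PM — a 15-minute conflict.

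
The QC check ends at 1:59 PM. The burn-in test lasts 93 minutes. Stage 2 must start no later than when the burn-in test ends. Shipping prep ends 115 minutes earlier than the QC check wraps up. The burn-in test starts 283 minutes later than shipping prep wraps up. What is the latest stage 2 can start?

6:20 PM

Shipping prep ends at 1:59 PM − 115 min = 12:04 PM.
The burn-in test starts at 12:04 PM + 283 min = 4:47 PM.
The burn-in test ends at 4:47 PM + 93 min = 6:20 PM.
Stage 2 is bounded by the burn-in test, so the latest it can start is 6:20 PM.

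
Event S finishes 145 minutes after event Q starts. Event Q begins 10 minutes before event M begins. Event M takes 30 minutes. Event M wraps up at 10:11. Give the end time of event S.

Event M starts at 10:11 − 30 min = 09:41.
Event Q starts at 09:41 − 10 min = 09:31.
Event S ends at 09:31 + 145 min = 11:56.

11:56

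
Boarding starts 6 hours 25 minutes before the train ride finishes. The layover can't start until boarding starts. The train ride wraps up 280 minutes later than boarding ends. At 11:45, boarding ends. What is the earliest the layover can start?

The train ride ends at 11:45 + 280 min = 16:25.
Boarding starts at 16:25 − 385 min = 10:00.
The layover is bounded by boarding, so the earliest it can start is 10:00.

10:00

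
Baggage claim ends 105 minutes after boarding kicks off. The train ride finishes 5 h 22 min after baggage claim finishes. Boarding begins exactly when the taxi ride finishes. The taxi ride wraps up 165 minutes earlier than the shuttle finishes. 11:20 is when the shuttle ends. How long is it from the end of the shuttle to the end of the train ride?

262 minutes

The taxi ride ends at 11:20 − 165 min = 08:35.
So boarding starts at 08:35.
Baggage claim ends at 08:35 + 105 min = 10:20.
The train ride ends at 10:20 + 322 min = 15:42.
From 11:20 to 15:42 is 262 minutes.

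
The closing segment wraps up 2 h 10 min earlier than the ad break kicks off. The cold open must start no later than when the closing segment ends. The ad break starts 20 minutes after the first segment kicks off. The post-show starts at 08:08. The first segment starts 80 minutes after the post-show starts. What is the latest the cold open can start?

The first segment starts at 08:08 + 80 min = 09:28.
The ad break starts at 09:28 + 20 min = 09:48.
The closing segment ends at 09:48 − 130 min = 07:38.
The cold open is bounded by the closing segment, so the latest it can start is 07:38.

07:38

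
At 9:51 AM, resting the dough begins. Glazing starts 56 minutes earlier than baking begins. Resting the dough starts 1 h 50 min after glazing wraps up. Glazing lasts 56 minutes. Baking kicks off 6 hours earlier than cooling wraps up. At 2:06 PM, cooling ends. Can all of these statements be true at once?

Baking starts at 2:06 PM − 360 min = 8:06 AM.
Glazing starts at 8:06 AM − 56 min = 7:10 AM.
Glazing ends at 7:10 AM + 56 min = 8:06 AM.
Resting the dough starts at 8:06 AM + 110 min = 9:56 AM.
But resting the dough is also said to start at 9:51 AM — a 5-minute conflict.

No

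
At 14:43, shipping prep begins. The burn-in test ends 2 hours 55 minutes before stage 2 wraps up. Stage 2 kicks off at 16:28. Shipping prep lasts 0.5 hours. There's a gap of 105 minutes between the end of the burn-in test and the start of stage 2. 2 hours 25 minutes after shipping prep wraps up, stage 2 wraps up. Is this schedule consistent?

Shipping prep ends at 14:43 + 30 min = 15:13.
Stage 2 ends at 15:13 + 145 min = 17:38.
The burn-in test ends at 17:38 − 175 min = 14:43.
Stage 2 starts at 14:43 + 105 min = 16:28.
That matches the stated 16:28, so the schedule is consistent.

Yes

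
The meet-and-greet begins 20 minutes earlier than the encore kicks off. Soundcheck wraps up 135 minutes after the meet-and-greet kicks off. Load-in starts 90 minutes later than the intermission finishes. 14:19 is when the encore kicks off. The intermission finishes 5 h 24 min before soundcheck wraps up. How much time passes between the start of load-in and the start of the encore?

119 minutes

The meet-and-greet starts at 14:19 − 20 min = 13:59.
Soundcheck ends at 13:59 + 135 min = 16:14.
The intermission ends at 16:14 − 324 min = 10:50.
Load-in starts at 10:50 + 90 min = 12:20.
From 12:20 to 14:19 is 119 minutes.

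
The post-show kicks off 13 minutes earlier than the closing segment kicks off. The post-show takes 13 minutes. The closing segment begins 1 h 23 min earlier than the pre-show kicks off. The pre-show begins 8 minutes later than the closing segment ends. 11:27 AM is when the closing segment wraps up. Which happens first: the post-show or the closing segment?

the post-show

The pre-show starts at 11:27 AM + 8 min = 11:35 AM.
The closing segment starts at 11:35 AM − 83 min = 10:12 AM.
The post-show starts at 10:12 AM − 13 min = 9:59 AM.
The post-show starts at 9:59 AM and the closing segment starts at 10:12 AM, so the post-show is first.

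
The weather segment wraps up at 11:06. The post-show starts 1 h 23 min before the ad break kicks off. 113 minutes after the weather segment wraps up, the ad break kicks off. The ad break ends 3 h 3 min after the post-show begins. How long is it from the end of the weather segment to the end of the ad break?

The ad break starts at 11:06 + 113 min = 12:59.
The post-show starts at 12:59 − 83 min = 11:36.
The ad break ends at 11:36 + 183 min = 14:39.
From 11:06 to 14:39 is 3 hours 33 minutes.

3 hours 33 minutes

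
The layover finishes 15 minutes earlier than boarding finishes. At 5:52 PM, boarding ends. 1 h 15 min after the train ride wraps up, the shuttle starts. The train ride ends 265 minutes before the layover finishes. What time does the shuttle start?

The layover ends at 5:52 PM − 15 min = 5:37 PM.
The train ride ends at 5:37 PM − 265 min = 1:12 PM.
The shuttle starts at 1:12 PM + 75 min = 2:27 PM.

2:27 PM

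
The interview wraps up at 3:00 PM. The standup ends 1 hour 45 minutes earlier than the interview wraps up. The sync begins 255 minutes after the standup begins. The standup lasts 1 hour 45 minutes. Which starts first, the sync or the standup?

the standup

The standup ends at 3:00 PM − 105 min = 1:15 PM.
The standup starts at 1:15 PM − 105 min = 11:30 AM.
The sync starts at 11:30 AM + 255 min = 3:45 PM.
The sync starts at 3:45 PM and the standup starts at 11:30 AM, so the standup is first.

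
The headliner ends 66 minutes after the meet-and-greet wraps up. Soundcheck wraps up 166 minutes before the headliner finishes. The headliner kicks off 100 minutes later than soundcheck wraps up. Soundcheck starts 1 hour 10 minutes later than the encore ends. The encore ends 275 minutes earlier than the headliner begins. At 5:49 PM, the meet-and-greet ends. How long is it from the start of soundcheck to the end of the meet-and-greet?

The headliner ends at 5:49 PM + 66 min = 6:55 PM.
Soundcheck ends at 6:55 PM − 166 min = 4:09 PM.
The headliner starts at 4:09 PM + 100 min = 5:49 PM.
The encore ends at 5:49 PM − 275 min = 1:14 PM.
Soundcheck starts at 1:14 PM + 70 min = 2:24 PM.
From 2:24 PM to 5:49 PM is 3 hours 25 minutes.

3 hours 25 minutes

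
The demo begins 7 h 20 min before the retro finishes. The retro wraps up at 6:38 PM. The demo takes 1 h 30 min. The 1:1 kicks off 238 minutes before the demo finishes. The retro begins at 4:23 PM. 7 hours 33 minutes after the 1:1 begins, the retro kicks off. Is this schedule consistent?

The demo starts at 6:38 PM − 440 min = 11:18 AM.
The demo ends at 11:18 AM + 90 min = 12:48 PM.
The 1:1 starts at 12:48 PM − 238 min = 8:50 AM.
The retro starts at 8:50 AM + 453 min = 4:23 PM.
That matches the stated 4:23 PM, so the schedule is consistent.

Yes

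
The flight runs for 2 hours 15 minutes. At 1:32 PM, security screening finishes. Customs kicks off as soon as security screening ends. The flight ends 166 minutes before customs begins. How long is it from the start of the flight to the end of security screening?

5 h 1 min

Customs starts at 1:32 PM.
The flight ends at 1:32 PM − 166 min = 10:46 AM.
The flight starts at 10:46 AM − 135 min = 8:31 AM.
From 8:31 AM to 1:32 PM is 5 h 1 min.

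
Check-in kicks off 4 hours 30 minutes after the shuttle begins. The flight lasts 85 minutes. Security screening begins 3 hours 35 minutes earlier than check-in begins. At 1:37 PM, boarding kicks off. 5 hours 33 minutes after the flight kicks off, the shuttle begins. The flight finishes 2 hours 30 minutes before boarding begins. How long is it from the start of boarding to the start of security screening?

The flight ends at 1:37 PM − 150 min = 11:07 AM.
The flight starts at 11:07 AM − 85 min = 9:42 AM.
The shuttle starts at 9:42 AM + 333 min = 3:15 PM.
Check-in starts at 3:15 PM + 270 min = 7:45 PM.
Security screening starts at 7:45 PM − 215 min = 4:10 PM.
From 1:37 PM to 4:10 PM is 2 h 33 min.

2 h 33 min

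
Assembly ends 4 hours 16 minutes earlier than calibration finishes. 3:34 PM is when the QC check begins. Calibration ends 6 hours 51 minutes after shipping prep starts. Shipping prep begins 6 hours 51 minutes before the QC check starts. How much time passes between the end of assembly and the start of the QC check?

4 h 16 min

Shipping prep starts at 3:34 PM − 411 min = 8:43 AM.
Calibration ends at 8:43 AM + 411 min = 3:34 PM.
Assembly ends at 3:34 PM − 256 min = 11:18 AM.
From 11:18 AM to 3:34 PM is 4 h 16 min.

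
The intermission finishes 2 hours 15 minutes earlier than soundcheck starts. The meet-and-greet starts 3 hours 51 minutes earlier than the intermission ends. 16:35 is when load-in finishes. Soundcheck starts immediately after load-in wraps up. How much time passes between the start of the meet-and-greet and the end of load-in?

6 h 6 min

Soundcheck starts at 16:35.
The intermission ends at 16:35 − 135 min = 14:20.
The meet-and-greet starts at 14:20 − 231 min = 10:29.
From 10:29 to 16:35 is 6 h 6 min.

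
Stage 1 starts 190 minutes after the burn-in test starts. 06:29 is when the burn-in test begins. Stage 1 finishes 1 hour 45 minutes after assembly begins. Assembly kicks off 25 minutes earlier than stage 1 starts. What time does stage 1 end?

Stage 1 starts at 06:29 + 190 min = 09:39.
Assembly starts at 09:39 − 25 min = 09:14.
Stage 1 ends at 09:14 + 105 min = 10:59.

10:59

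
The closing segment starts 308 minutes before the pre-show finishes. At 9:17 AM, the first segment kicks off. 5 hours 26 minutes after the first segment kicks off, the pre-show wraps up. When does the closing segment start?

9:35 AM

The pre-show ends at 9:17 AM + 326 min = 2:43 PM.
The closing segment starts at 2:43 PM − 308 min = 9:35 AM.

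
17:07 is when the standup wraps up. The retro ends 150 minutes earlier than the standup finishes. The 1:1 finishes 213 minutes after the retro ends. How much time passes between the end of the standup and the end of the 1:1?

1 hour 3 minutes

The retro ends at 17:07 − 150 min = 14:37.
The 1:1 ends at 14:37 + 213 min = 18:10.
From 17:07 to 18:10 is 1 hour 3 minutes.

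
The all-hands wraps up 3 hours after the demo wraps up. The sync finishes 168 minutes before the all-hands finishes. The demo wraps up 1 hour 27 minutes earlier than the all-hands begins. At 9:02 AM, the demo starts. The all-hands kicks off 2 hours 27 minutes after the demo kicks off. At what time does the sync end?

10:14 AM

The all-hands starts at 9:02 AM + 147 min = 11:29 AM.
The demo ends at 11:29 AM − 87 min = 10:02 AM.
The all-hands ends at 10:02 AM + 180 min = 1:02 PM.
The sync ends at 1:02 PM − 168 min = 10:14 AM.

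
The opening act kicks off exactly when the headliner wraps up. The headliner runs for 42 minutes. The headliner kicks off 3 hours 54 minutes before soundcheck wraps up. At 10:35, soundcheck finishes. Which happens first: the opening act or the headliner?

the headliner

The headliner starts at 10:35 − 234 min = 06:41.
The headliner ends at 06:41 + 42 min = 07:23.
So the opening act starts at 07:23.
The opening act starts at 07:23 and the headliner starts at 06:41, so the headliner is first.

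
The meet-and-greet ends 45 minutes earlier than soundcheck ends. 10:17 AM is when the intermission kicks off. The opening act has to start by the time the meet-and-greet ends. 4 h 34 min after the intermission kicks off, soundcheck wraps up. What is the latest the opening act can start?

Soundcheck ends at 10:17 AM + 274 min = 2:51 PM.
The meet-and-greet ends at 2:51 PM − 45 min = 2:06 PM.
The opening act is bounded by the meet-and-greet, so the latest it can start is 2:06 PM.

2:06 PM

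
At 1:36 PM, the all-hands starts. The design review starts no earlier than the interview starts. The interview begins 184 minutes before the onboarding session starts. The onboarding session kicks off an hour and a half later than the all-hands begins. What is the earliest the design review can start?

The onboarding session starts at 1:36 PM + 90 min = 3:06 PM.
The interview starts at 3:06 PM − 184 min = 12:02 PM.
The design review is bounded by the interview, so the earliest it can start is 12:02 PM.

12:02 PM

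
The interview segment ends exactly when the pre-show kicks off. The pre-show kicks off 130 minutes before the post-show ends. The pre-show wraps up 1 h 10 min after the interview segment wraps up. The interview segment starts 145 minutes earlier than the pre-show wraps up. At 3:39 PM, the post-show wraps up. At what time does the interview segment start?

The pre-show starts at 3:39 PM − 130 min = 1:29 PM.
So the interview segment ends at 1:29 PM.
The pre-show ends at 1:29 PM + 70 min = 2:39 PM.
The interview segment starts at 2:39 PM − 145 min = 12:14 PM.

12:14 PM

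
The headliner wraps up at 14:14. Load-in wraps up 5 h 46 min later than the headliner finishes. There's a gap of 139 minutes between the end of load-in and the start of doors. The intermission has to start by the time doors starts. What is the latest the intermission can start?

22:19

Load-in ends at 14:14 + 346 min = 20:00.
Doors starts at 20:00 + 139 min = 22:19.
The intermission is bounded by doors, so the latest it can start is 22:19.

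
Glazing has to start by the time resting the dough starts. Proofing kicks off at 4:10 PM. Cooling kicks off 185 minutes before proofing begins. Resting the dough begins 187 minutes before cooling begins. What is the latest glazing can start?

Cooling starts at 4:10 PM − 185 min = 1:05 PM.
Resting the dough starts at 1:05 PM − 187 min = 9:58 AM.
Glazing is bounded by resting the dough, so the latest it can start is 9:58 AM.

9:58 AM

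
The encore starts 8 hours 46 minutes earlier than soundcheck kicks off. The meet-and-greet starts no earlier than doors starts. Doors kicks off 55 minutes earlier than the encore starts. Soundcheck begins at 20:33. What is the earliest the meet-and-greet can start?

The encore starts at 20:33 − 526 min = 11:47.
Doors starts at 11:47 − 55 min = 10:52.
The meet-and-greet is bounded by doors, so the earliest it can start is 10:52.

10:52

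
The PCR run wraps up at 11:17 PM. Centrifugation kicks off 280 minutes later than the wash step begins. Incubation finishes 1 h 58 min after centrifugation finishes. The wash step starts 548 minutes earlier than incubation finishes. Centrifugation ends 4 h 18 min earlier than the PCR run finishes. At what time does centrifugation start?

4:29 PM

Centrifugation ends at 11:17 PM − 258 min = 6:59 PM.
Incubation ends at 6:59 PM + 118 min = 8:57 PM.
The wash step starts at 8:57 PM − 548 min = 11:49 AM.
Centrifugation starts at 11:49 AM + 280 min = 4:29 PM.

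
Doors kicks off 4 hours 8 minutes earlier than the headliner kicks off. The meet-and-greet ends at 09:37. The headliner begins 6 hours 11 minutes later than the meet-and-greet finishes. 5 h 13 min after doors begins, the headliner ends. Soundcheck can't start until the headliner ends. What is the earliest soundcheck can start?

16:53

The headliner starts at 09:37 + 371 min = 15:48.
Doors starts at 15:48 − 248 min = 11:40.
The headliner ends at 11:40 + 313 min = 16:53.
Soundcheck is bounded by the headliner, so the earliest it can start is 16:53.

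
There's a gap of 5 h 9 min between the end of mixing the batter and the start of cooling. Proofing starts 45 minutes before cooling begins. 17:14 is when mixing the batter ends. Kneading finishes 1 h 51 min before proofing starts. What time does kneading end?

Cooling starts at 17:14 + 309 min = 22:23.
Proofing starts at 22:23 − 45 min = 21:38.
Kneading ends at 21:38 − 111 min = 19:47.

19:47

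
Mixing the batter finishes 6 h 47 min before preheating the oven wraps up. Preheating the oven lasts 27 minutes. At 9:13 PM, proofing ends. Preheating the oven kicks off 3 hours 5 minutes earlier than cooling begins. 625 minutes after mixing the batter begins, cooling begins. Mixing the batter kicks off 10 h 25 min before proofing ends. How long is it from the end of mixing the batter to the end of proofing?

Mixing the batter starts at 9:13 PM − 625 min = 10:48 AM.
Cooling starts at 10:48 AM + 625 min = 9:13 PM.
Preheating the oven starts at 9:13 PM − 185 min = 6:08 PM.
Preheating the oven ends at 6:08 PM + 27 min = 6:35 PM.
Mixing the batter ends at 6:35 PM − 407 min = 11:48 AM.
From 11:48 AM to 9:13 PM is 565 minutes.

565 minutes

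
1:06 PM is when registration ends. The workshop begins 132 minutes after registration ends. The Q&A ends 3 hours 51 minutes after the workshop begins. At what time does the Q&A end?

The workshop starts at 1:06 PM + 132 min = 3:18 PM.
The Q&A ends at 3:18 PM + 231 min = 7:09 PM.

7:09 PM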